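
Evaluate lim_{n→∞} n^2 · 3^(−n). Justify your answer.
lim = 0

Exponentials with base > 1 dominate every fixed polynomial: for any fixed c, n^c / 3^n → 0 as n → ∞ (e.g. by the ratio test, or by writing 3^n = e^(n ln 3) and noting e^(n ln 3) / n^c → ∞). Hence n^2 · 3^(−n) = n^2 / 3^n → 0.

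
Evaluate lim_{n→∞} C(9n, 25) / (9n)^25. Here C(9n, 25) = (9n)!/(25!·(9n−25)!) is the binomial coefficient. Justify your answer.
lim = 1/25! = 1/15511210043330985984000000

With N = 9n → ∞: C(N, 25) / N^25 = [N(N−1)…(N−24)] / (25! · N^25) = (1/25!) · 1 · (1 − 1/(9n)) · … · (1 − 24/(9n)). Each factor → 1 as N → ∞, so the limit is 1/25! = 1/15511210043330985984000000.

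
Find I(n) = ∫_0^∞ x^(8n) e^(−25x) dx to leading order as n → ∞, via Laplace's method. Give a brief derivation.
I(n) ~ (sqrt(2π·8n) / 25) · (8n/(25e))^(8n)

Write the integrand as exp(8n ln x − 25x) and set f(x) = 8n ln x − 25x. Then f'(x) = 8n/x − 25 = 0 at x* = 8n/25, and f''(x*) = −8n/x*^2 = −25^2/(8n). Laplace's method (interior maximum) gives
  I(n) ~ e^(f(x*)) · sqrt(2π / |f''(x*)|)
        = exp(8n ln(8n/25) − 8n) · sqrt(2π · 8n / 25^2)
        = (8n/25)^(8n) e^(−8n) · sqrt(2π·8n) / 25
        = (sqrt(2π·8n) / 25) · (8n/(25e))^(8n).
This matches Γ(8n+1)/25^(8n+1) with Stirling applied to Γ.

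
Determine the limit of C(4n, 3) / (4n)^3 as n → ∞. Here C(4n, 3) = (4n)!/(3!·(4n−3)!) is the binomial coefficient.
lim = 1/3! = 1/6

With N = 4n → ∞: C(N, 3) / N^3 = [N(N−1)…(N−2)] / (3! · N^3) = (1/3!) · 1 · (1 − 1/(4n)) · (1 − 2/(4n)). Each factor → 1 as N → ∞, so the limit is 1/3! = 1/6.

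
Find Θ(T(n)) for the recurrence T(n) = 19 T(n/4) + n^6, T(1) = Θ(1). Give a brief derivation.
T(n) = Θ(n^6)

log_4 19 ≈ 2.124. f(n) = n^6 dominates n^(log_4 19) since 6 > 2.124, and the regularity condition a·f(n/b) = 19·(n/4)^6 = (19/4096)·n^6 ≤ c·f(n) holds with c = 19/4096 ≈ 0.00464 < 1. So this is Case 3: T(n) = Θ(f(n)) = Θ(n^6).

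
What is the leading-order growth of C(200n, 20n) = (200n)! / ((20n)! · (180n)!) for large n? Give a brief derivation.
C(200n, 20n) ~ (10000000000/387420489)^(20n) · sqrt(5/(9π·20n))

Write N = 20n. Apply Stirling to each factorial:
  (10N)! ~ sqrt(2π·10N) · (10N/e)^(10N),
  N! ~ sqrt(2π N) · (N/e)^N,
  (9N)! ~ sqrt(2π·9N) · (9N/e)^(9N).
The exponential factors combine to (10N)^(10N) / (N^N · (9N)^(9N)) = 10^(10N)/9^(9N) = (10^10/9^9)^N = (10000000000/387420489)^N.
The square-root prefactors combine to sqrt(2π·10N) / (sqrt(2π N)·sqrt(2π·9N)) = sqrt(10 / (2π·9·N)) = sqrt(5/(9π·20n)).
Substituting N = 20n: C(200n, 20n) ~ (10000000000/387420489)^(20n) · sqrt(5/(9π·20n)).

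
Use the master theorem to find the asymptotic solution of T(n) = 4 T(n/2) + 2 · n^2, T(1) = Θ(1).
T(n) = Θ(n^2 log n)

log_2 4 = 2, and f(n) = 2 · n^2 = Θ(n^(log_2 4)). This is Case 2 of the master theorem: T(n) = Θ(f(n) · log n) = Θ(n^2 log n).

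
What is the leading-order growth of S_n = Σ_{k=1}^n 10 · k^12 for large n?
S_n ~ 10 · n^13 / 13

By integral comparison (Euler-Maclaurin), Σ_{k=1}^n 10 · k^12 = 10 · ∫_0^n x^12 dx + O(n^12) = 10 · n^13/13 + O(n^12). (Equivalently, Faulhaber's formula gives the same leading term.)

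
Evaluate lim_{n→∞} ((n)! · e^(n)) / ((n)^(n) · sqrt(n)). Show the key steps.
lim = sqrt(2π)

Stirling: (n)! ~ sqrt(2π·n) · (n/e)^(n). Hence
  (n)! · e^(n) / (n)^(n) ~ sqrt(2π·n).
Dividing by sqrt(n): sqrt(2π·n) / sqrt(n) = sqrt(2π) · n^((1−1)/2), so the limit is sqrt(2π).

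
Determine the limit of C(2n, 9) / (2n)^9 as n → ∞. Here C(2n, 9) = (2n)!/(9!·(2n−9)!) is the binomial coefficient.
lim = 1/9! = 1/362880

With N = 2n → ∞: C(N, 9) / N^9 = [N(N−1)…(N−8)] / (9! · N^9) = (1/9!) · 1 · (1 − 1/(2n)) · … · (1 − 8/(2n)). Each factor → 1 as N → ∞, so the limit is 1/9! = 1/362880.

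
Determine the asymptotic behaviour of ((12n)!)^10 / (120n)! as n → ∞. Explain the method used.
((12n)!)^10/(120n)! ~ ((2π·12n)^(9/2) / sqrt(10)) · 10^(−10·12n)  →  0

Write N = 12n. Stirling: N! ~ sqrt(2π N)(N/e)^N and (10N)! ~ sqrt(2π·10N)·(10N/e)^(10N).
  (N!)^10/(10N)! ~ (2π N)^(10/2) (N/e)^(10N) / [sqrt(2π·10N) (10N/e)^(10N)]
     = (2π N)^(10/2) / sqrt(2π·10N) · (N/(10N))^(10N)
     = (2π N)^((10−1)/2) / sqrt(10) · 10^(−10N).
Since 10^10 > 1, the factor 10^(−10N) decays exponentially, so the ratio → 0. Substituting N = 12n gives the stated form.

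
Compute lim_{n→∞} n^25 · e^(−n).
lim = 0

Exponentials with base > 1 dominate every fixed polynomial: for any fixed c, n^c / e^n → 0 as n → ∞ (e.g. by the ratio test, or since e^n grows faster than any power of n). Hence n^25 · e^(−n) = n^25 / e^n → 0.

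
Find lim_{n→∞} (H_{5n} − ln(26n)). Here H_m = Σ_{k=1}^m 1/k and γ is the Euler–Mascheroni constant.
lim = ln(5/26) + γ

By Euler-Maclaurin, H_m = ln m + γ + O(1/m). So
  H_{5n} − ln(26n) = ln(5n) + γ − ln(26n) + O(1/n)
                       = ln(5/26) + γ + O(1/n).
Hence the limit is ln(5/26) + γ.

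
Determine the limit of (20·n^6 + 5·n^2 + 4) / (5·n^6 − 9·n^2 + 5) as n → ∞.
lim = 20/5 = 4

For large n the leading n^6 terms dominate both numerator and denominator. Dividing top and bottom by n^6, every other term tends to 0, leaving 20/5 = 4.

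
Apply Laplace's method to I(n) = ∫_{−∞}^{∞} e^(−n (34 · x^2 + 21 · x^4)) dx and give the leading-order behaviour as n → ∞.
I(n) ~ sqrt(π/(34n))

φ(x) = 34 · x^2 + 21 · x^4 has its unique global minimum at x* = 0 (since φ'(x) = 68x + 84x^3 = 0 only at x = 0 for real x with both coefficients positive, and φ → ∞ as |x| → ∞). At x* = 0, φ(0) = 0 and φ''(0) = 68. Laplace's method then gives
  I(n) ~ sqrt(2π / (n · φ''(0))) · e^(−n φ(0)) = sqrt(2π / (68n)) = sqrt(π/(34n)).
The 21 · x^4 term contributes only at subleading order (an O(1/n) relative correction).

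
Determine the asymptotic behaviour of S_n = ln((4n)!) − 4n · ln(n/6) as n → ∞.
S_n ~ 4n · (ln 24 − 1) + O(ln n)

Stirling: ln((4n)!) = 4n ln(4n) − 4n + O(ln n).
  S_n = 4n ln(4n) − 4n − 4n ln(n/6) + O(ln n)
      = 4n ln(4n) − 4n ln n + 4n ln 6 − 4n + O(ln n)
      = 4n ln 4 + 4n ln 6 − 4n + O(ln n)
      = 4n (ln 24 − 1) + O(ln n).
Numerically ln(24) − 1 ≈ 2.1781.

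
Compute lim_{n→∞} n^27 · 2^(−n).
lim = 0

Exponentials with base > 1 dominate every fixed polynomial: for any fixed c, n^c / 2^n → 0 as n → ∞ (e.g. by the ratio test, or by writing 2^n = e^(n ln 2) and noting e^(n ln 2) / n^c → ∞). Hence n^27 · 2^(−n) = n^27 / 2^n → 0.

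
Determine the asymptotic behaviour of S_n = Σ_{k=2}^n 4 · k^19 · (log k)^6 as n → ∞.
S_n ~ n^20 · (log n)^6 / 5

By integral comparison, S_n = ∫_1^n 4 · x^19 · (log x)^6 dx + O(n^19 · (log n)^6). For the integral, the leading term of ∫_1^n x^19 (log x)^6 dx is n^20/20 · (log n)^6 (by repeated integration by parts; each step lowers the log-exponent and produces a relatively O(1/log n) correction). Hence S_n ~ n^20 · (log n)^6 / 5.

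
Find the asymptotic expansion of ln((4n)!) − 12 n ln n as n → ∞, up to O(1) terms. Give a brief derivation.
ln((4n)!) − 12 n ln n = −8 n ln n + 4(ln 4 − 1) n + (1/2) ln(2π·4n) + O(1/n)

Stirling: ln((4n)!) = 4n ln(4n) − 4n + (1/2) ln(2π·4n) + O(1/n).
Expand 4n ln(4n) = 4n (ln n + ln 4) = 4n ln n + 4n ln 4.
Subtract 12n ln n: leading term is (4 − 12) n ln n = −8 n ln n. The next term is 4n ln 4 − 4n = 4(ln 4 − 1) n. Then the (1/2) ln(2π·4n) correction.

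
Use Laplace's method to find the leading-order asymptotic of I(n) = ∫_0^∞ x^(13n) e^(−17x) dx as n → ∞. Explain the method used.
I(n) ~ (sqrt(2π·13n) / 17) · (13n/(17e))^(13n)

Write the integrand as exp(13n ln x − 17x) and set f(x) = 13n ln x − 17x. Then f'(x) = 13n/x − 17 = 0 at x* = 13n/17, and f''(x*) = −13n/x*^2 = −17^2/(13n). Laplace's method (interior maximum) gives
  I(n) ~ e^(f(x*)) · sqrt(2π / |f''(x*)|)
        = exp(13n ln(13n/17) − 13n) · sqrt(2π · 13n / 17^2)
        = (13n/17)^(13n) e^(−13n) · sqrt(2π·13n) / 17
        = (sqrt(2π·13n) / 17) · (13n/(17e))^(13n).
This matches Γ(13n+1)/17^(13n+1) with Stirling applied to Γ.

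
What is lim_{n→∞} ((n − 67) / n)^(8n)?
lim = e^(−536)

Rewrite as (1 − 67/n)^(8n). By the standard limit (1 + x/n)^n → e^x, we have (1 − 67/n)^n → e^(−67), and raising to the 8th power gives e^(−536).
More precisely, ln[(1 − 67/n)^(8n)] = 8n · ln(1 − 67/n) = 8n · (-67/n + O(1/n^2)) = -536 + O(1/n) → -536.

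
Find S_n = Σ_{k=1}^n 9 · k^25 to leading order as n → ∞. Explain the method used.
S_n ~ 9 · n^26 / 26

By integral comparison (Euler-Maclaurin), Σ_{k=1}^n 9 · k^25 = 9 · ∫_0^n x^25 dx + O(n^25) = 9 · n^26/26 + O(n^25). (Equivalently, Faulhaber's formula gives the same leading term.)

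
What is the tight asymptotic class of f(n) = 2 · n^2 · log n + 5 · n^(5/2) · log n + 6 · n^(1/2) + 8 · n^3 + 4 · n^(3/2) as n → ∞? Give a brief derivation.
f(n) ∈ Θ(n^3)

Compare the terms by growth order. For large n, n^a · (log n)^b dominates n^a' · (log n)^b' iff a > a', or (a = a' and b > b'). Ranking the 5 terms shows the dominant one is 8 · n^3. Hence f(n) ∈ Θ(n^3).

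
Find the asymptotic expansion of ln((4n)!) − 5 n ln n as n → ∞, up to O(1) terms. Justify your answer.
ln((4n)!) − 5 n ln n = −n ln n + 4(ln 4 − 1) n + (1/2) ln(2π·4n) + O(1/n)

Stirling: ln((4n)!) = 4n ln(4n) − 4n + (1/2) ln(2π·4n) + O(1/n).
Expand 4n ln(4n) = 4n (ln n + ln 4) = 4n ln n + 4n ln 4.
Subtract 5n ln n: leading term is (4 − 5) n ln n = −n ln n. The next term is 4n ln 4 − 4n = 4(ln 4 − 1) n. Then the (1/2) ln(2π·4n) correction.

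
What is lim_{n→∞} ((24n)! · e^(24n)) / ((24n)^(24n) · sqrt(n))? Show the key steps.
lim = sqrt(2π·24)

Stirling: (24n)! ~ sqrt(2π·24n) · (24n/e)^(24n). Hence
  (24n)! · e^(24n) / (24n)^(24n) ~ sqrt(2π·24n).
Dividing by sqrt(n): sqrt(2π·24n) / sqrt(n) = sqrt(2π·24) · n^((1−1)/2), so the limit is sqrt(2π·24).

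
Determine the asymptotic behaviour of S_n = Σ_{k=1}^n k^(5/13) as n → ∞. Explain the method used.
S_n ~ (13/18) · n^(18/13)

Integral comparison: Σ_{k=1}^n k^(5/13) = ∫_0^n x^(5/13) dx + O(n^(5/13)). The integral is n^(1 + 5/13) / (1 + 5/13) = n^((5+13)/13) / ((5+13)/13) = (13/18) · n^(18/13).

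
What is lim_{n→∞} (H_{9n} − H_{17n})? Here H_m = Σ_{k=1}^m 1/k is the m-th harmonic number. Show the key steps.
lim = ln(9/17)

Euler-Maclaurin gives H_m = ln m + γ + 1/(2m) + O(1/m^2). The γ and O(1/m) terms cancel in the difference:
  H_{9n} − H_{17n} = ln(9n) − ln(17n) + O(1/n) = ln(9/17) + O(1/n).
Hence the limit is ln(9/17).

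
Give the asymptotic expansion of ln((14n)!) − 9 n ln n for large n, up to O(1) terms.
ln((14n)!) − 9 n ln n = 5 n ln n + 14(ln 14 − 1) n + (1/2) ln(2π·14n) + O(1/n)

Stirling: ln((14n)!) = 14n ln(14n) − 14n + (1/2) ln(2π·14n) + O(1/n).
Expand 14n ln(14n) = 14n (ln n + ln 14) = 14n ln n + 14n ln 14.
Subtract 9n ln n: leading term is (14 − 9) n ln n = 5 n ln n. The next term is 14n ln 14 − 14n = 14(ln 14 − 1) n. Then the (1/2) ln(2π·14n) correction.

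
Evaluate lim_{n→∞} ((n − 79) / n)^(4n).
lim = e^(−316)

Rewrite as (1 − 79/n)^(4n). By the standard limit (1 + x/n)^n → e^x, we have (1 − 79/n)^n → e^(−79), and raising to the 4th power gives e^(−316).
More precisely, ln[(1 − 79/n)^(4n)] = 4n · ln(1 − 79/n) = 4n · (-79/n + O(1/n^2)) = -316 + O(1/n) → -316.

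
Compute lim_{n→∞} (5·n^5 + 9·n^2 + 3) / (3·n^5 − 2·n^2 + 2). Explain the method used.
lim = 5/3

For large n the leading n^5 terms dominate both numerator and denominator. Dividing top and bottom by n^5, every other term tends to 0, leaving 5/3.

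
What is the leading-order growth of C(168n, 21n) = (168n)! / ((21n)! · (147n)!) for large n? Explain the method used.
C(168n, 21n) ~ (16777216/823543)^(21n) · sqrt(4/(7π·21n))

Write N = 21n. Apply Stirling to each factorial:
  (8N)! ~ sqrt(2π·8N) · (8N/e)^(8N),
  N! ~ sqrt(2π N) · (N/e)^N,
  (7N)! ~ sqrt(2π·7N) · (7N/e)^(7N).
The exponential factors combine to (8N)^(8N) / (N^N · (7N)^(7N)) = 8^(8N)/7^(7N) = (8^8/7^7)^N = (16777216/823543)^N.
The square-root prefactors combine to sqrt(2π·8N) / (sqrt(2π N)·sqrt(2π·7N)) = sqrt(8 / (2π·7·N)) = sqrt(4/(7π·21n)).
Substituting N = 21n: C(168n, 21n) ~ (16777216/823543)^(21n) · sqrt(4/(7π·21n)).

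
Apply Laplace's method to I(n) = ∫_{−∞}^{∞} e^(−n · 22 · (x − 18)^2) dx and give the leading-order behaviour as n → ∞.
I(n) = sqrt(π/(22n))

Here φ(x) = 22 · (x − 18)^2 has its unique minimum at x* = 18 with φ(x*) = 0 and φ''(x*) = 44. Laplace's method gives
  I(n) ~ e^(−n φ(x*)) · sqrt(2π / (n · φ''(x*))) = sqrt(2π / (44n)) = sqrt(π/(22n)).
This is exact: substituting u = (x − 18)·sqrt(22n) gives I(n) = (1/sqrt(22n)) ∫_{−∞}^{∞} e^(−u^2) du = sqrt(π/(22n)).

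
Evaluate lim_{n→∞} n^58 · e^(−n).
lim = 0

Exponentials with base > 1 dominate every fixed polynomial: for any fixed c, n^c / e^n → 0 as n → ∞ (e.g. by the ratio test, or since e^n grows faster than any power of n). Hence n^58 · e^(−n) = n^58 / e^n → 0.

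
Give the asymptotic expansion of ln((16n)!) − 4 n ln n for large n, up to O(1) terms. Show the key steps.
ln((16n)!) − 4 n ln n = 12 n ln n + 16(ln 16 − 1) n + (1/2) ln(2π·16n) + O(1/n)

Stirling: ln((16n)!) = 16n ln(16n) − 16n + (1/2) ln(2π·16n) + O(1/n).
Expand 16n ln(16n) = 16n (ln n + ln 16) = 16n ln n + 16n ln 16.
Subtract 4n ln n: leading term is (16 − 4) n ln n = 12 n ln n. The next term is 16n ln 16 − 16n = 16(ln 16 − 1) n. Then the (1/2) ln(2π·16n) correction.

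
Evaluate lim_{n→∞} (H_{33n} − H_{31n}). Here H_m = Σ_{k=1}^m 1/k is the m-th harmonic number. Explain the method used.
lim = ln(33/31)

Euler-Maclaurin gives H_m = ln m + γ + 1/(2m) + O(1/m^2). The γ and O(1/m) terms cancel in the difference:
  H_{33n} − H_{31n} = ln(33n) − ln(31n) + O(1/n) = ln(33/31) + O(1/n).
Hence the limit is ln(33/31).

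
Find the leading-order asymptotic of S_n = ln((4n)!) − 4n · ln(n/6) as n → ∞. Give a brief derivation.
S_n ~ 4n · (ln 24 − 1) + O(ln n)

Stirling: ln((4n)!) = 4n ln(4n) − 4n + O(ln n).
  S_n = 4n ln(4n) − 4n − 4n ln(n/6) + O(ln n)
      = 4n ln(4n) − 4n ln n + 4n ln 6 − 4n + O(ln n)
      = 4n ln 4 + 4n ln 6 − 4n + O(ln n)
      = 4n (ln 24 − 1) + O(ln n).
Numerically ln(24) − 1 ≈ 2.1781.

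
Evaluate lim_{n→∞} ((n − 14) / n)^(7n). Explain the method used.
lim = e^(−98)

Rewrite as (1 − 14/n)^(7n). By the standard limit (1 + x/n)^n → e^x, we have (1 − 14/n)^n → e^(−14), and raising to the 7th power gives e^(−98).
More precisely, ln[(1 − 14/n)^(7n)] = 7n · ln(1 − 14/n) = 7n · (-14/n + O(1/n^2)) = -98 + O(1/n) → -98.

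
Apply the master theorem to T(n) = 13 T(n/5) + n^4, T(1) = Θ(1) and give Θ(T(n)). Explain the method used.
T(n) = Θ(n^4)

log_5 13 ≈ 1.594. f(n) = n^4 dominates n^(log_5 13) since 4 > 1.594, and the regularity condition a·f(n/b) = 13·(n/5)^4 = (13/625)·n^4 ≤ c·f(n) holds with c = 13/625 ≈ 0.0208 < 1. So this is Case 3: T(n) = Θ(f(n)) = Θ(n^4).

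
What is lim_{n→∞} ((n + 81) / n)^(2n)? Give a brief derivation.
lim = e^162

Rewrite as (1 + 81/n)^(2n). By the standard limit (1 + x/n)^n → e^x, we have (1 + 81/n)^n → e^81, and raising to the 2nd power gives e^162.
More precisely, ln[(1 + 81/n)^(2n)] = 2n · ln(1 + 81/n) = 2n · (81/n + O(1/n^2)) = 162 + O(1/n) → 162.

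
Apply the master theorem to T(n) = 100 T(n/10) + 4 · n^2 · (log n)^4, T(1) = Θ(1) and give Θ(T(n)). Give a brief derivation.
T(n) = Θ(n^2 · (log n)^5)

Here log_10 100 = 2 and f(n) = 4 · n^2 · (log n)^4 = Θ(n^(log_10 100) · (log n)^4). This is the extended Case 2 of the master theorem (f matches the critical exponent up to log factors), giving T(n) = Θ(n^(log_10 100) · (log n)^(4+1)) = Θ(n^2 · (log n)^5).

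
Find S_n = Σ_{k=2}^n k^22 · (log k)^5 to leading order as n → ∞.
S_n ~ n^23 · (log n)^5 / 23

By integral comparison, S_n = ∫_1^n x^22 · (log x)^5 dx + O(n^22 · (log n)^5). For the integral, the leading term of ∫_1^n x^22 (log x)^5 dx is n^23/23 · (log n)^5 (by repeated integration by parts; each step lowers the log-exponent and produces a relatively O(1/log n) correction). Hence S_n ~ n^23 · (log n)^5 / 23.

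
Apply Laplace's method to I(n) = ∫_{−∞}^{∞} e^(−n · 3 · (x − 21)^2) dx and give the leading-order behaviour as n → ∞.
I(n) = sqrt(π/(3n))

Here φ(x) = 3 · (x − 21)^2 has its unique minimum at x* = 21 with φ(x*) = 0 and φ''(x*) = 6. Laplace's method gives
  I(n) ~ e^(−n φ(x*)) · sqrt(2π / (n · φ''(x*))) = sqrt(2π / (6n)) = sqrt(π/(3n)).
This is exact: substituting u = (x − 21)·sqrt(3n) gives I(n) = (1/sqrt(3n)) ∫_{−∞}^{∞} e^(−u^2) du = sqrt(π/(3n)).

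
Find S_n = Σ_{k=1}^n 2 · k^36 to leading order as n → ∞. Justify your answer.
S_n ~ 2 · n^37 / 37

By integral comparison (Euler-Maclaurin), Σ_{k=1}^n 2 · k^36 = 2 · ∫_0^n x^36 dx + O(n^36) = 2 · n^37/37 + O(n^36). (Equivalently, Faulhaber's formula gives the same leading term.)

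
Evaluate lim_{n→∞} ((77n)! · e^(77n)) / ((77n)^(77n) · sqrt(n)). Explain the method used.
lim = sqrt(2π·77)

Stirling: (77n)! ~ sqrt(2π·77n) · (77n/e)^(77n). Hence
  (77n)! · e^(77n) / (77n)^(77n) ~ sqrt(2π·77n).
Dividing by sqrt(n): sqrt(2π·77n) / sqrt(n) = sqrt(2π·77) · n^((1−1)/2), so the limit is sqrt(2π·77).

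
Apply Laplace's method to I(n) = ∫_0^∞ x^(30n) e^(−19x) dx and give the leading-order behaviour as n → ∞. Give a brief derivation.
I(n) ~ (sqrt(2π·30n) / 19) · (30n/(19e))^(30n)

Write the integrand as exp(30n ln x − 19x) and set f(x) = 30n ln x − 19x. Then f'(x) = 30n/x − 19 = 0 at x* = 30n/19, and f''(x*) = −30n/x*^2 = −19^2/(30n). Laplace's method (interior maximum) gives
  I(n) ~ e^(f(x*)) · sqrt(2π / |f''(x*)|)
        = exp(30n ln(30n/19) − 30n) · sqrt(2π · 30n / 19^2)
        = (30n/19)^(30n) e^(−30n) · sqrt(2π·30n) / 19
        = (sqrt(2π·30n) / 19) · (30n/(19e))^(30n).
This matches Γ(30n+1)/19^(30n+1) with Stirling applied to Γ.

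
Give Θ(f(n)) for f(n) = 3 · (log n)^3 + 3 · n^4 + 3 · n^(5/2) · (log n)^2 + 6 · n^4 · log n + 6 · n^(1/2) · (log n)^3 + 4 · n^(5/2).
f(n) ∈ Θ(n^4 · log n)

Compare the terms by growth order. For large n, n^a · (log n)^b dominates n^a' · (log n)^b' iff a > a', or (a = a' and b > b'). Ranking the 6 terms shows the dominant one is 6 · n^4 · log n. Hence f(n) ∈ Θ(n^4 · log n).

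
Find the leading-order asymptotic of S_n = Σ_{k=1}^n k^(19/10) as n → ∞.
S_n ~ (10/29) · n^(29/10)

Integral comparison: Σ_{k=1}^n k^(19/10) = ∫_0^n x^(19/10) dx + O(n^(19/10)). The integral is n^(1 + 19/10) / (1 + 19/10) = n^((19+10)/10) / ((19+10)/10) = (10/29) · n^(29/10).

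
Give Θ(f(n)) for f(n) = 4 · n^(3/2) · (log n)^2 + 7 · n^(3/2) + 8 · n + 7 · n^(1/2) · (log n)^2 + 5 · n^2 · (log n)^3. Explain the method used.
f(n) ∈ Θ(n^2 · (log n)^3)

Compare the terms by growth order. For large n, n^a · (log n)^b dominates n^a' · (log n)^b' iff a > a', or (a = a' and b > b'). Ranking the 5 terms shows the dominant one is 5 · n^2 · (log n)^3. Hence f(n) ∈ Θ(n^2 · (log n)^3).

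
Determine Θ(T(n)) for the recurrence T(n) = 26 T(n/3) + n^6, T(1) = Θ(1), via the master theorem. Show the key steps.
T(n) = Θ(n^6)

log_3 26 ≈ 2.966. f(n) = n^6 dominates n^(log_3 26) since 6 > 2.966, and the regularity condition a·f(n/b) = 26·(n/3)^6 = (26/729)·n^6 ≤ c·f(n) holds with c = 26/729 ≈ 0.0357 < 1. So this is Case 3: T(n) = Θ(f(n)) = Θ(n^6).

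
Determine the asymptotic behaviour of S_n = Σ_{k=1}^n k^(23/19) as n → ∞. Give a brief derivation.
S_n ~ (19/42) · n^(42/19)

Integral comparison: Σ_{k=1}^n k^(23/19) = ∫_0^n x^(23/19) dx + O(n^(23/19)). The integral is n^(1 + 23/19) / (1 + 23/19) = n^((23+19)/19) / ((23+19)/19) = (19/42) · n^(42/19).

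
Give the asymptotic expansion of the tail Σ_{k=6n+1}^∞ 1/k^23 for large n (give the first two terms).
Σ_{k>6n} 1/k^23 = 1/(22 · (6n)^22) − 1/(2 · (6n)^23) + O(1/(6n)^24)

Compare to the integral: ∫_{6n}^∞ x^(−23) dx = [−x^(−22)/22]_{6n}^∞ = 1/((23−1)·(6n)^22). The Euler-Maclaurin correction adds −f(6n)/2 = −1/(2·(6n)^23). Euler-Maclaurin then gives
  Σ_{k>6n} 1/k^23 = ∫_{6n}^∞ dx/x^23 − 1/(2·(6n)^23) + O(1/(6n)^24).
(Equivalently this is ζ(23) − Σ_{k≤6n} 1/k^23.)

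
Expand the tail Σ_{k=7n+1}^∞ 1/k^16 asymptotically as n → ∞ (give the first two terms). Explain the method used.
Σ_{k>7n} 1/k^16 = 1/(15 · (7n)^15) − 1/(2 · (7n)^16) + O(1/(7n)^17)

Compare to the integral: ∫_{7n}^∞ x^(−16) dx = [−x^(−15)/15]_{7n}^∞ = 1/((16−1)·(7n)^15). The Euler-Maclaurin correction adds −f(7n)/2 = −1/(2·(7n)^16). Euler-Maclaurin then gives
  Σ_{k>7n} 1/k^16 = ∫_{7n}^∞ dx/x^16 − 1/(2·(7n)^16) + O(1/(7n)^17).
(Equivalently this is ζ(16) − Σ_{k≤7n} 1/k^16.)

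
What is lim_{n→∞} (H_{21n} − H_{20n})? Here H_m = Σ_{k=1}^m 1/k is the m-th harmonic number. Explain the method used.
lim = ln(21/20)

Euler-Maclaurin gives H_m = ln m + γ + 1/(2m) + O(1/m^2). The γ and O(1/m) terms cancel in the difference:
  H_{21n} − H_{20n} = ln(21n) − ln(20n) + O(1/n) = ln(21/20) + O(1/n).
Hence the limit is ln(21/20).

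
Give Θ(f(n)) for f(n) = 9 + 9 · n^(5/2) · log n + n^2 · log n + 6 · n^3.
f(n) ∈ Θ(n^3)

Compare the terms by growth order. For large n, n^a · (log n)^b dominates n^a' · (log n)^b' iff a > a', or (a = a' and b > b'). Ranking the 4 terms shows the dominant one is 6 · n^3. Hence f(n) ∈ Θ(n^3).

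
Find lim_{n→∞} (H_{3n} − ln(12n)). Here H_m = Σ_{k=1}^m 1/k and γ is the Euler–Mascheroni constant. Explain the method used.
lim = −ln 4 + γ

By Euler-Maclaurin, H_m = ln m + γ + O(1/m). So
  H_{3n} − ln(12n) = ln(3n) + γ − ln(12n) + O(1/n)
                       = ln(3/12) + γ + O(1/n).
Hence the limit is ln(3/12) + γ (= −ln 4).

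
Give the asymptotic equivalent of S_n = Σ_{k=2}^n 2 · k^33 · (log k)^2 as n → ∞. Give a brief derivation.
S_n ~ n^34 · (log n)^2 / 17

By integral comparison, S_n = ∫_1^n 2 · x^33 · (log x)^2 dx + O(n^33 · (log n)^2). For the integral, the leading term of ∫_1^n x^33 (log x)^2 dx is n^34/34 · (log n)^2 (by repeated integration by parts; each step lowers the log-exponent and produces a relatively O(1/log n) correction). Hence S_n ~ n^34 · (log n)^2 / 17.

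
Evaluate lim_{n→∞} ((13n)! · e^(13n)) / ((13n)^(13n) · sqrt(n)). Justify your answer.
lim = sqrt(2π·13)

Stirling: (13n)! ~ sqrt(2π·13n) · (13n/e)^(13n). Hence
  (13n)! · e^(13n) / (13n)^(13n) ~ sqrt(2π·13n).
Dividing by sqrt(n): sqrt(2π·13n) / sqrt(n) = sqrt(2π·13) · n^((1−1)/2), so the limit is sqrt(2π·13).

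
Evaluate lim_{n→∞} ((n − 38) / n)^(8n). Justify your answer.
lim = e^(−304)

Rewrite as (1 − 38/n)^(8n). By the standard limit (1 + x/n)^n → e^x, we have (1 − 38/n)^n → e^(−38), and raising to the 8th power gives e^(−304).
More precisely, ln[(1 − 38/n)^(8n)] = 8n · ln(1 − 38/n) = 8n · (-38/n + O(1/n^2)) = -304 + O(1/n) → -304.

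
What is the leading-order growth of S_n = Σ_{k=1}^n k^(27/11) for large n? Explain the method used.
S_n ~ (11/38) · n^(38/11)

Integral comparison: Σ_{k=1}^n k^(27/11) = ∫_0^n x^(27/11) dx + O(n^(27/11)). The integral is n^(1 + 27/11) / (1 + 27/11) = n^((27+11)/11) / ((27+11)/11) = (11/38) · n^(38/11).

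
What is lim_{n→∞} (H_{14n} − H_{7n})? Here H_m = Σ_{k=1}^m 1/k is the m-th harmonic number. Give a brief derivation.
lim = ln(14/7) = ln 2

Euler-Maclaurin gives H_m = ln m + γ + 1/(2m) + O(1/m^2). The γ and O(1/m) terms cancel in the difference:
  H_{14n} − H_{7n} = ln(14n) − ln(7n) + O(1/n) = ln(14/7) + O(1/n).
Hence the limit is ln(14/7) = ln 2.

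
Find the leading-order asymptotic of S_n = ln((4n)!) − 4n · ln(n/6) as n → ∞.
S_n ~ 4n · (ln 24 − 1) + O(ln n)

Stirling: ln((4n)!) = 4n ln(4n) − 4n + O(ln n).
  S_n = 4n ln(4n) − 4n − 4n ln(n/6) + O(ln n)
      = 4n ln(4n) − 4n ln n + 4n ln 6 − 4n + O(ln n)
      = 4n ln 4 + 4n ln 6 − 4n + O(ln n)
      = 4n (ln 24 − 1) + O(ln n).
Numerically ln(24) − 1 ≈ 2.1781.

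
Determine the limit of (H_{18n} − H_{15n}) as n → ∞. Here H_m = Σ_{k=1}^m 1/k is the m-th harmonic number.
lim = ln(18/15) = ln(6/5)

Euler-Maclaurin gives H_m = ln m + γ + 1/(2m) + O(1/m^2). The γ and O(1/m) terms cancel in the difference:
  H_{18n} − H_{15n} = ln(18n) − ln(15n) + O(1/n) = ln(18/15) + O(1/n).
Hence the limit is ln(18/15) = ln(6/5).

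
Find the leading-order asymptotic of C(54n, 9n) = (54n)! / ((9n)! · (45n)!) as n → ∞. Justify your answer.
C(54n, 9n) ~ (46656/3125)^(9n) · sqrt(3/(5π·9n))

Write N = 9n. Apply Stirling to each factorial:
  (6N)! ~ sqrt(2π·6N) · (6N/e)^(6N),
  N! ~ sqrt(2π N) · (N/e)^N,
  (5N)! ~ sqrt(2π·5N) · (5N/e)^(5N).
The exponential factors combine to (6N)^(6N) / (N^N · (5N)^(5N)) = 6^(6N)/5^(5N) = (6^6/5^5)^N = (46656/3125)^N.
The square-root prefactors combine to sqrt(2π·6N) / (sqrt(2π N)·sqrt(2π·5N)) = sqrt(6 / (2π·5·N)) = sqrt(3/(5π·9n)).
Substituting N = 9n: C(54n, 9n) ~ (46656/3125)^(9n) · sqrt(3/(5π·9n)).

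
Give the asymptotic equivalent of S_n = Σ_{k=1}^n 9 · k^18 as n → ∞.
S_n ~ 9 · n^19 / 19

By integral comparison (Euler-Maclaurin), Σ_{k=1}^n 9 · k^18 = 9 · ∫_0^n x^18 dx + O(n^18) = 9 · n^19/19 + O(n^18). (Equivalently, Faulhaber's formula gives the same leading term.)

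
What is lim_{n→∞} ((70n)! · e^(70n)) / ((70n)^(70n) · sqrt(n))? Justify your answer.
lim = sqrt(2π·70)

Stirling: (70n)! ~ sqrt(2π·70n) · (70n/e)^(70n). Hence
  (70n)! · e^(70n) / (70n)^(70n) ~ sqrt(2π·70n).
Dividing by sqrt(n): sqrt(2π·70n) / sqrt(n) = sqrt(2π·70) · n^((1−1)/2), so the limit is sqrt(2π·70).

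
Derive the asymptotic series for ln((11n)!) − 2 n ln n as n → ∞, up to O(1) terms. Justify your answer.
ln((11n)!) − 2 n ln n = 9 n ln n + 11(ln 11 − 1) n + (1/2) ln(2π·11n) + O(1/n)

Stirling: ln((11n)!) = 11n ln(11n) − 11n + (1/2) ln(2π·11n) + O(1/n).
Expand 11n ln(11n) = 11n (ln n + ln 11) = 11n ln n + 11n ln 11.
Subtract 2n ln n: leading term is (11 − 2) n ln n = 9 n ln n. The next term is 11n ln 11 − 11n = 11(ln 11 − 1) n. Then the (1/2) ln(2π·11n) correction.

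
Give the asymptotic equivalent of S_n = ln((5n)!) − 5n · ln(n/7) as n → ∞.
S_n ~ 5n · (ln 35 − 1) + O(ln n)

Stirling: ln((5n)!) = 5n ln(5n) − 5n + O(ln n).
  S_n = 5n ln(5n) − 5n − 5n ln(n/7) + O(ln n)
      = 5n ln(5n) − 5n ln n + 5n ln 7 − 5n + O(ln n)
      = 5n ln 5 + 5n ln 7 − 5n + O(ln n)
      = 5n (ln 35 − 1) + O(ln n).
Numerically ln(35) − 1 ≈ 2.5553.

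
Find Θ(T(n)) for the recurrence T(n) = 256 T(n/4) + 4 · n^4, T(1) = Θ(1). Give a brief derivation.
T(n) = Θ(n^4 log n)

log_4 256 = 4, and f(n) = 4 · n^4 = Θ(n^(log_4 256)). This is Case 2 of the master theorem: T(n) = Θ(f(n) · log n) = Θ(n^4 log n).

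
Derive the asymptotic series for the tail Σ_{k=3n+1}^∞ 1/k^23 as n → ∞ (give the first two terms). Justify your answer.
Σ_{k>3n} 1/k^23 = 1/(22 · (3n)^22) − 1/(2 · (3n)^23) + O(1/(3n)^24)

Compare to the integral: ∫_{3n}^∞ x^(−23) dx = [−x^(−22)/22]_{3n}^∞ = 1/((23−1)·(3n)^22). The Euler-Maclaurin correction adds −f(3n)/2 = −1/(2·(3n)^23). Euler-Maclaurin then gives
  Σ_{k>3n} 1/k^23 = ∫_{3n}^∞ dx/x^23 − 1/(2·(3n)^23) + O(1/(3n)^24).
(Equivalently this is ζ(23) − Σ_{k≤3n} 1/k^23.)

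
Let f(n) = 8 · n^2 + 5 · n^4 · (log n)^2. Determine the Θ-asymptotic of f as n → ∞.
f(n) ∈ Θ(n^4 · (log n)^2)

Compare the terms by growth order. For large n, n^a · (log n)^b dominates n^a' · (log n)^b' iff a > a', or (a = a' and b > b'). Ranking the 2 terms shows the dominant one is 5 · n^4 · (log n)^2. Hence f(n) ∈ Θ(n^4 · (log n)^2).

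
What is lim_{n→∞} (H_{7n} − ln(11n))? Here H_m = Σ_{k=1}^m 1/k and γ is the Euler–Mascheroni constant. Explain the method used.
lim = ln(7/11) + γ

By Euler-Maclaurin, H_m = ln m + γ + O(1/m). So
  H_{7n} − ln(11n) = ln(7n) + γ − ln(11n) + O(1/n)
                       = ln(7/11) + γ + O(1/n).
Hence the limit is ln(7/11) + γ.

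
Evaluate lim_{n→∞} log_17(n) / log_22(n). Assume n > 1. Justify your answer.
lim = ln(22) / ln(17) = log_17(22)

Change of base: log_17(n) = ln n / ln 17 and log_22(n) = ln n / ln 22. The ratio is (ln n / ln 17) · (ln 22 / ln n) = ln 22 / ln 17, a constant independent of n. So the limit is ln 22 / ln 17 = log_17(22).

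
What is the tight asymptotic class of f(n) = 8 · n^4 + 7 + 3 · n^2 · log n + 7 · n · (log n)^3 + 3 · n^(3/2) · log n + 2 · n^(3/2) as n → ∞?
f(n) ∈ Θ(n^4)

Compare the terms by growth order. For large n, n^a · (log n)^b dominates n^a' · (log n)^b' iff a > a', or (a = a' and b > b'). Ranking the 6 terms shows the dominant one is 8 · n^4. Hence f(n) ∈ Θ(n^4).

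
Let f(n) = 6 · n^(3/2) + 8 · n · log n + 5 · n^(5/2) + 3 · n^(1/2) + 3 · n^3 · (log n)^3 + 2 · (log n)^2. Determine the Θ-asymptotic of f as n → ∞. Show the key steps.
f(n) ∈ Θ(n^3 · (log n)^3)

Compare the terms by growth order. For large n, n^a · (log n)^b dominates n^a' · (log n)^b' iff a > a', or (a = a' and b > b'). Ranking the 6 terms shows the dominant one is 3 · n^3 · (log n)^3. Hence f(n) ∈ Θ(n^3 · (log n)^3).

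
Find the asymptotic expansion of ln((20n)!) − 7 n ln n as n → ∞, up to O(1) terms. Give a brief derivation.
ln((20n)!) − 7 n ln n = 13 n ln n + 20(ln 20 − 1) n + (1/2) ln(2π·20n) + O(1/n)

Stirling: ln((20n)!) = 20n ln(20n) − 20n + (1/2) ln(2π·20n) + O(1/n).
Expand 20n ln(20n) = 20n (ln n + ln 20) = 20n ln n + 20n ln 20.
Subtract 7n ln n: leading term is (20 − 7) n ln n = 13 n ln n. The next term is 20n ln 20 − 20n = 20(ln 20 − 1) n. Then the (1/2) ln(2π·20n) correction.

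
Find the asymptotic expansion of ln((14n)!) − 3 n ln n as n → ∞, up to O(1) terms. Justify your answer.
ln((14n)!) − 3 n ln n = 11 n ln n + 14(ln 14 − 1) n + (1/2) ln(2π·14n) + O(1/n)

Stirling: ln((14n)!) = 14n ln(14n) − 14n + (1/2) ln(2π·14n) + O(1/n).
Expand 14n ln(14n) = 14n (ln n + ln 14) = 14n ln n + 14n ln 14.
Subtract 3n ln n: leading term is (14 − 3) n ln n = 11 n ln n. The next term is 14n ln 14 − 14n = 14(ln 14 − 1) n. Then the (1/2) ln(2π·14n) correction.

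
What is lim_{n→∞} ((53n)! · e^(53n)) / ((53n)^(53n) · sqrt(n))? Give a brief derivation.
lim = sqrt(2π·53)

Stirling: (53n)! ~ sqrt(2π·53n) · (53n/e)^(53n). Hence
  (53n)! · e^(53n) / (53n)^(53n) ~ sqrt(2π·53n).
Dividing by sqrt(n): sqrt(2π·53n) / sqrt(n) = sqrt(2π·53) · n^((1−1)/2), so the limit is sqrt(2π·53).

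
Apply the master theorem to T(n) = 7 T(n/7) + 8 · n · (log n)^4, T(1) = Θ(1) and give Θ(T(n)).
T(n) = Θ(n · (log n)^5)

Here log_7 7 = 1 and f(n) = 8 · n · (log n)^4 = Θ(n^(log_7 7) · (log n)^4). This is the extended Case 2 of the master theorem (f matches the critical exponent up to log factors), giving T(n) = Θ(n^(log_7 7) · (log n)^(4+1)) = Θ(n · (log n)^5).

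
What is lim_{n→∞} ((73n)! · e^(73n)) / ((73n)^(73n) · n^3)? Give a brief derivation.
lim = 0

Stirling: (73n)! ~ sqrt(2π·73n) · (73n/e)^(73n). Hence
  (73n)! · e^(73n) / (73n)^(73n) ~ sqrt(2π·73n).
Dividing by n^3: sqrt(2π·73n) / n^3 = sqrt(2π·73) · n^((1−6)/2), so the expression behaves like sqrt(2π·73) · n^((1−6)/2) → 0.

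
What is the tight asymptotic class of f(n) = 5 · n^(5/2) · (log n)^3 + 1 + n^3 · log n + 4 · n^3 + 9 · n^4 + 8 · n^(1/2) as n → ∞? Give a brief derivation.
f(n) ∈ Θ(n^4)

Compare the terms by growth order. For large n, n^a · (log n)^b dominates n^a' · (log n)^b' iff a > a', or (a = a' and b > b'). Ranking the 6 terms shows the dominant one is 9 · n^4. Hence f(n) ∈ Θ(n^4).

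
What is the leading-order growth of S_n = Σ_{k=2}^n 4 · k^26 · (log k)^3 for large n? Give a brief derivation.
S_n ~ 4 · n^27 · (log n)^3 / 27

By integral comparison, S_n = ∫_1^n 4 · x^26 · (log x)^3 dx + O(n^26 · (log n)^3). For the integral, the leading term of ∫_1^n x^26 (log x)^3 dx is n^27/27 · (log n)^3 (by repeated integration by parts; each step lowers the log-exponent and produces a relatively O(1/log n) correction). Hence S_n ~ 4 · n^27 · (log n)^3 / 27.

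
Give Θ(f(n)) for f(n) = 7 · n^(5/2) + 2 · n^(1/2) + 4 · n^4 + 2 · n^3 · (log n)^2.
f(n) ∈ Θ(n^4)

Compare the terms by growth order. For large n, n^a · (log n)^b dominates n^a' · (log n)^b' iff a > a', or (a = a' and b > b'). Ranking the 4 terms shows the dominant one is 4 · n^4. Hence f(n) ∈ Θ(n^4).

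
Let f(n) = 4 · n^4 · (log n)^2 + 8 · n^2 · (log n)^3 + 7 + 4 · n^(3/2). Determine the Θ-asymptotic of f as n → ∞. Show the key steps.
f(n) ∈ Θ(n^4 · (log n)^2)

Compare the terms by growth order. For large n, n^a · (log n)^b dominates n^a' · (log n)^b' iff a > a', or (a = a' and b > b'). Ranking the 4 terms shows the dominant one is 4 · n^4 · (log n)^2. Hence f(n) ∈ Θ(n^4 · (log n)^2).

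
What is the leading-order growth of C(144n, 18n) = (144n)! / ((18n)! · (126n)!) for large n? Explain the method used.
C(144n, 18n) ~ (16777216/823543)^(18n) · sqrt(4/(7π·18n))

Write N = 18n. Apply Stirling to each factorial:
  (8N)! ~ sqrt(2π·8N) · (8N/e)^(8N),
  N! ~ sqrt(2π N) · (N/e)^N,
  (7N)! ~ sqrt(2π·7N) · (7N/e)^(7N).
The exponential factors combine to (8N)^(8N) / (N^N · (7N)^(7N)) = 8^(8N)/7^(7N) = (8^8/7^7)^N = (16777216/823543)^N.
The square-root prefactors combine to sqrt(2π·8N) / (sqrt(2π N)·sqrt(2π·7N)) = sqrt(8 / (2π·7·N)) = sqrt(4/(7π·18n)).
Substituting N = 18n: C(144n, 18n) ~ (16777216/823543)^(18n) · sqrt(4/(7π·18n)).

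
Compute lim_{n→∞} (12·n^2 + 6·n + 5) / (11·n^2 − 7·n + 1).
lim = 12/11

For large n the leading n^2 terms dominate both numerator and denominator. Dividing top and bottom by n^2, every other term tends to 0, leaving 12/11.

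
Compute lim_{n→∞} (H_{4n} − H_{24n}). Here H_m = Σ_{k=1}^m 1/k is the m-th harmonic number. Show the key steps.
lim = ln(4/24) = −ln 6

Euler-Maclaurin gives H_m = ln m + γ + 1/(2m) + O(1/m^2). The γ and O(1/m) terms cancel in the difference:
  H_{4n} − H_{24n} = ln(4n) − ln(24n) + O(1/n) = ln(4/24) + O(1/n).
Hence the limit is ln(4/24) = −ln 6.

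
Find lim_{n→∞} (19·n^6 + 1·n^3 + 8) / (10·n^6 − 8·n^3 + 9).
lim = 19/10

For large n the leading n^6 terms dominate both numerator and denominator. Dividing top and bottom by n^6, every other term tends to 0, leaving 19/10.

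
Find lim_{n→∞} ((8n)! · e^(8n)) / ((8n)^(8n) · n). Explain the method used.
lim = 0

Stirling: (8n)! ~ sqrt(2π·8n) · (8n/e)^(8n). Hence
  (8n)! · e^(8n) / (8n)^(8n) ~ sqrt(2π·8n).
Dividing by n: sqrt(2π·8n) / n = sqrt(2π·8) · n^((1−2)/2), so the expression behaves like sqrt(2π·8) · n^((1−2)/2) → 0.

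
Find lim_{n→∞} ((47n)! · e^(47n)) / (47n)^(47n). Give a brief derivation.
lim = ∞

Stirling: (47n)! ~ sqrt(2π·47n) · (47n/e)^(47n). Hence
  (47n)! · e^(47n) / (47n)^(47n) ~ sqrt(2π·47n) = sqrt(2π·47) · sqrt(n) → ∞.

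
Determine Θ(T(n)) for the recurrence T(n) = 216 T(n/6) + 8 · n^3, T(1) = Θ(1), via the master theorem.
T(n) = Θ(n^3 log n)

log_6 216 = 3, and f(n) = 8 · n^3 = Θ(n^(log_6 216)). This is Case 2 of the master theorem: T(n) = Θ(f(n) · log n) = Θ(n^3 log n).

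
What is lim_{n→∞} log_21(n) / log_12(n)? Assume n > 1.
lim = ln(12) / ln(21) = log_21(12)

Change of base: log_21(n) = ln n / ln 21 and log_12(n) = ln n / ln 12. The ratio is (ln n / ln 21) · (ln 12 / ln n) = ln 12 / ln 21, a constant independent of n. So the limit is ln 12 / ln 21 = log_21(12).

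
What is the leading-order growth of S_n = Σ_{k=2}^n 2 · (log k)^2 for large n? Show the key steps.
S_n ~ 2 · n · (log n)^2

By integral comparison, S_n = ∫_1^n 2 · (log x)^2 dx + O((log n)^2). For the integral, the leading term of ∫_1^n (log x)^2 dx is n · (log n)^2 (by repeated integration by parts; each step lowers the log-exponent and produces a relatively O(1/log n) correction). Hence S_n ~ 2 · n · (log n)^2.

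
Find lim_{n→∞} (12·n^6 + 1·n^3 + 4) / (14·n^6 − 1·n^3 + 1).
lim = 12/14 = 6/7

For large n the leading n^6 terms dominate both numerator and denominator. Dividing top and bottom by n^6, every other term tends to 0, leaving 12/14 = 6/7.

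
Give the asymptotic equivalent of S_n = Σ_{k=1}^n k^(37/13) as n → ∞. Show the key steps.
S_n ~ (13/50) · n^(50/13)

Integral comparison: Σ_{k=1}^n k^(37/13) = ∫_0^n x^(37/13) dx + O(n^(37/13)). The integral is n^(1 + 37/13) / (1 + 37/13) = n^((37+13)/13) / ((37+13)/13) = (13/50) · n^(50/13).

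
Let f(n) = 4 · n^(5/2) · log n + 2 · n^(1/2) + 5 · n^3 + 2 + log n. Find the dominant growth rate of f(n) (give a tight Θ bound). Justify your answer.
f(n) ∈ Θ(n^3)

Compare the terms by growth order. For large n, n^a · (log n)^b dominates n^a' · (log n)^b' iff a > a', or (a = a' and b > b'). Ranking the 5 terms shows the dominant one is 5 · n^3. Hence f(n) ∈ Θ(n^3).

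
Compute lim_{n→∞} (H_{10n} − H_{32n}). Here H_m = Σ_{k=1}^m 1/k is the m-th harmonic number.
lim = ln(10/32) = ln(5/16)

Euler-Maclaurin gives H_m = ln m + γ + 1/(2m) + O(1/m^2). The γ and O(1/m) terms cancel in the difference:
  H_{10n} − H_{32n} = ln(10n) − ln(32n) + O(1/n) = ln(10/32) + O(1/n).
Hence the limit is ln(10/32) = ln(5/16).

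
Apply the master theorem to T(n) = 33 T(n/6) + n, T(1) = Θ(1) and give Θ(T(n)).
T(n) = Θ(n^(log_6 33))

Master theorem: compare f(n) = n to n^(log_6 33) where log_6 33 ≈ 1.951. Since 1 < log_6 33, we have f(n) = O(n^(log_6 33 − ε)) for some ε > 0 — Case 1. Hence T(n) = Θ(n^(log_6 33)).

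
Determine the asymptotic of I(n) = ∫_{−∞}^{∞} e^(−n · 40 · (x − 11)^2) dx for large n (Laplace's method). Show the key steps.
I(n) = sqrt(π/(40n))

Here φ(x) = 40 · (x − 11)^2 has its unique minimum at x* = 11 with φ(x*) = 0 and φ''(x*) = 80. Laplace's method gives
  I(n) ~ e^(−n φ(x*)) · sqrt(2π / (n · φ''(x*))) = sqrt(2π / (80n)) = sqrt(π/(40n)).
This is exact: substituting u = (x − 11)·sqrt(40n) gives I(n) = (1/sqrt(40n)) ∫_{−∞}^{∞} e^(−u^2) du = sqrt(π/(40n)).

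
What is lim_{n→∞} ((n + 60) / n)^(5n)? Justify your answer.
lim = e^300

Rewrite as (1 + 60/n)^(5n). By the standard limit (1 + x/n)^n → e^x, we have (1 + 60/n)^n → e^60, and raising to the 5th power gives e^300.
More precisely, ln[(1 + 60/n)^(5n)] = 5n · ln(1 + 60/n) = 5n · (60/n + O(1/n^2)) = 300 + O(1/n) → 300.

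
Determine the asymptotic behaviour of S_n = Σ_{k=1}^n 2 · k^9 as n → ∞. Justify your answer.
S_n ~ n^10 / 5

By integral comparison (Euler-Maclaurin), Σ_{k=1}^n 2 · k^9 = 2 · ∫_0^n x^9 dx + O(n^9) = 2 · n^10/10 = n^10 / 5 + O(n^9). (Equivalently, Faulhaber's formula gives the same leading term.)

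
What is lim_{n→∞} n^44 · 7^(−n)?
lim = 0

Exponentials with base > 1 dominate every fixed polynomial: for any fixed c, n^c / 7^n → 0 as n → ∞ (e.g. by the ratio test, or by writing 7^n = e^(n ln 7) and noting e^(n ln 7) / n^c → ∞). Hence n^44 · 7^(−n) = n^44 / 7^n → 0.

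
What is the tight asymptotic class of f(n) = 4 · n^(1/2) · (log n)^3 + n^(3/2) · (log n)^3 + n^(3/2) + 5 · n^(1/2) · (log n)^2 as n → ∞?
f(n) ∈ Θ(n^(3/2) · (log n)^3)

Compare the terms by growth order. For large n, n^a · (log n)^b dominates n^a' · (log n)^b' iff a > a', or (a = a' and b > b'). Ranking the 4 terms shows the dominant one is n^(3/2) · (log n)^3. Hence f(n) ∈ Θ(n^(3/2) · (log n)^3).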